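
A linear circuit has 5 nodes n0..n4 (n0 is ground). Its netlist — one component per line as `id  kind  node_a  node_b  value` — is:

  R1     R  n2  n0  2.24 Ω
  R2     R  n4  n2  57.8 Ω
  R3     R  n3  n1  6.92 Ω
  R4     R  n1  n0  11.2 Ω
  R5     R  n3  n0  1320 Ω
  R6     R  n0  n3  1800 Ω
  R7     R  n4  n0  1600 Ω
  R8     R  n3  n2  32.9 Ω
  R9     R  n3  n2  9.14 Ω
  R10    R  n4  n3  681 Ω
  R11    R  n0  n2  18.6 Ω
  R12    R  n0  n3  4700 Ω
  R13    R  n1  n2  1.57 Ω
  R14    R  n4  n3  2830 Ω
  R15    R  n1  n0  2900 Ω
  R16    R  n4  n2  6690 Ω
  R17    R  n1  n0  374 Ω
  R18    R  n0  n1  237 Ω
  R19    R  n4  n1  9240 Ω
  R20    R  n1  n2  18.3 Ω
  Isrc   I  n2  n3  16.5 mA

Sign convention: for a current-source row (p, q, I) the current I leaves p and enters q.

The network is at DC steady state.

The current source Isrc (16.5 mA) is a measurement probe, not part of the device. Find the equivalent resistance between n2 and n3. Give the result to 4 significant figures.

MNA unknowns: 4 node voltages V₁..V_4
R1: Y=0.4464 on G[2,0]
R2: Y=0.01730 on G[4,2]
R3: Y=0.1445 on G[3,1]
R4: Y=0.08929 on G[1,0]
R5: Y=0.0007576 on G[3,0]
R6: Y=0.0005556 on G[0,3]
R7: Y=0.0006250 on G[4,0]
R8: Y=0.03040 on G[3,2]
R9: Y=0.1094 on G[3,2]
R10: Y=0.001468 on G[4,3]
R11: Y=0.05376 on G[0,2]
R12: Y=0.0002128 on G[0,3]
R13: Y=0.6369 on G[1,2]
R14: Y=0.0003534 on G[4,3]
R15: Y=0.0003448 on G[1,0]
R16: Y=0.0001495 on G[4,2]
R17: Y=0.002674 on G[1,0]
R18: Y=0.004219 on G[0,1]
R19: Y=0.0001082 on G[4,1]
R20: Y=0.05464 on G[1,2]
Isrc: z[2]−=0.0165, z[3]+=0.0165
solve → V1=0.008091, V2=-0.001751, V3=0.06060, V4=0.004035

R_eq = 3.779 Ω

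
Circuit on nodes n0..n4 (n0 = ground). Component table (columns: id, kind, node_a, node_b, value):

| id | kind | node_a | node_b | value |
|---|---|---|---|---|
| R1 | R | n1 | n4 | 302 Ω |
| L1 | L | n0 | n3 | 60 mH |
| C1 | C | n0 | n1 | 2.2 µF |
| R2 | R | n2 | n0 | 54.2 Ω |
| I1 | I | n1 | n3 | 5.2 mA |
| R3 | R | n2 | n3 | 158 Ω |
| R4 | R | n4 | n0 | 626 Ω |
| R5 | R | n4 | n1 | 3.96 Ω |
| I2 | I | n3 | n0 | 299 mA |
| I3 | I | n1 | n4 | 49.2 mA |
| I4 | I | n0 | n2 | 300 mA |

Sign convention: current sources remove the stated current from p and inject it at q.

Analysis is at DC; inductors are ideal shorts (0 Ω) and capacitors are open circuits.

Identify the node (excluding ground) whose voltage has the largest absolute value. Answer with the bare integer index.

Element admittances at DC:
  Y(R1) = 0.003311 S between n1,n4
  L1: short n0↔n3 (DC inductor)
  Y(C1) = 0.000 S between n0,n1
  Y(R2) = 0.01845 S between n2,n0
  I1: injects 0.0052 A into n3 (from n1)
  Y(R3) = 0.006329 S between n2,n3
  Y(R4) = 0.001597 S between n4,n0
  Y(R5) = 0.2525 S between n4,n1
  I2: injects 0.299 A into n0 (from n3)
  I3: injects 0.0492 A into n4 (from n1)
  I4: injects 0.3 A into n2 (from n0)
Assemble and solve the 5×5 MNA system:
  V(n1)=-3.468  V(n2)=12.11  V(n3)=0.000  V(n4)=-3.255
  i(L1)=0.2172

2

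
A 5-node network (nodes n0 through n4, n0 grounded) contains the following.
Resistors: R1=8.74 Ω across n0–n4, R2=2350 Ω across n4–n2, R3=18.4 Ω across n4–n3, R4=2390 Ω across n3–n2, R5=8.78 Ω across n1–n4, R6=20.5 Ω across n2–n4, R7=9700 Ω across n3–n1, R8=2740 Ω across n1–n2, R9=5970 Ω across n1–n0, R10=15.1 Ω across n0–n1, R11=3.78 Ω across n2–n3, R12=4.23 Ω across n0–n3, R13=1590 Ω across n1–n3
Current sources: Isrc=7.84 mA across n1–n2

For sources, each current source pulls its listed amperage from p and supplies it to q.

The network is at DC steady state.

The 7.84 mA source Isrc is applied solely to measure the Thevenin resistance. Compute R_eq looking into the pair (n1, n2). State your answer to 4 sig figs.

R_eq = 11.01 Ω

Apply KCL at each of the 4 non-ground nodes and solve the resulting linear system.
Node n1: branches {R5, R7, R8, R9, R10, R13, Isrc} → V_1 = -0.04809
Node n2: branches {R2, R4, R6, R8, R11, Isrc} → V_2 = 0.03825
Node n3: branches {R3, R4, R7, R11, R12, R13} → V_3 = 0.01737
Node n4: branches {R1, R2, R3, R5, R6} → V_4 = -0.007988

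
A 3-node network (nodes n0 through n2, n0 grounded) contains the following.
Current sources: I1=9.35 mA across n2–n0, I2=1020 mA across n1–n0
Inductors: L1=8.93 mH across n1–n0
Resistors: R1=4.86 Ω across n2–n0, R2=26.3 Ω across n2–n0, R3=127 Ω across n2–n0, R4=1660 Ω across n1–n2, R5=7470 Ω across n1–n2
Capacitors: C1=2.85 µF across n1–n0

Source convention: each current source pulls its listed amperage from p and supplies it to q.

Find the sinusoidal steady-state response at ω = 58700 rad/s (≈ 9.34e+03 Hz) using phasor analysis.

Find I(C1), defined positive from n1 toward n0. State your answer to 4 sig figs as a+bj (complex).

-1.032-0.004580j A

MNA unknowns: 2 node voltages V₁..V_2
I1: z[2]−=0.00935, z[0]+=0.00935
L1: Y=0.000-0.001908j on G[1,0]
R1: Y=0.2058+0.000j on G[2,0]
R2: Y=0.03802+0.000j on G[2,0]
R3: Y=0.007874+0.000j on G[2,0]
R4: Y=0.0006024+0.000j on G[1,2]
R5: Y=0.0001339+0.000j on G[1,2]
C1: Y=0.000+0.1673j on G[1,0]
I2: z[1]−=1.02, z[0]+=1.02
solve → V1=-0.02738+6.167j, V2=-0.03713+0.01799j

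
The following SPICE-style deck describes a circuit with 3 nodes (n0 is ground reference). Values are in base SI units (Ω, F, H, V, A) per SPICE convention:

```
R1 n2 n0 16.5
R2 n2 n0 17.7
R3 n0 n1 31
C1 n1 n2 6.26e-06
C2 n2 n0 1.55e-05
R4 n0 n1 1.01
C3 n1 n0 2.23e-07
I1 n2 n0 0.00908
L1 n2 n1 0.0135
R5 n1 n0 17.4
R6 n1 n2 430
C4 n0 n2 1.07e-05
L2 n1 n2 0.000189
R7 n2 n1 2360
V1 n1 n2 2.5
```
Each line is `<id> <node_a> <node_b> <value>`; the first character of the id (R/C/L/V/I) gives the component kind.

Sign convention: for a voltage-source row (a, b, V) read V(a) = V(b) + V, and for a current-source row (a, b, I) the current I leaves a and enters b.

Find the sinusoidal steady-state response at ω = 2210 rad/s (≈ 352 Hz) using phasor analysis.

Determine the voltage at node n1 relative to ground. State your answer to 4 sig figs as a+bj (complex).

MNA unknowns: 2 node voltages V₁..V_2 plus 1 source current (V1)
R1: Y=0.06061+0.000j on G[2,0]
R2: Y=0.05650+0.000j on G[2,0]
R3: Y=0.03226+0.000j on G[0,1]
C1: Y=0.000+0.01383j on G[1,2]
C2: Y=0.000+0.03426j on G[2,0]
R4: Y=0.9901+0.000j on G[0,1]
C3: Y=0.000+0.0004928j on G[1,0]
I1: z[2]−=0.00908, z[0]+=0.00908
L1: Y=0.000-0.03352j on G[2,1]
R5: Y=0.05747+0.000j on G[1,0]
R6: Y=0.002326+0.000j on G[1,2]
C4: Y=0.000+0.02365j on G[0,2]
L2: Y=0.000-2.394j on G[1,2]
R7: Y=0.0004237+0.000j on G[2,1]
V1: row V1−V2=2.5, i_V1 at 1,2
solve → V1=0.2423+0.1091j, V2=-2.258+0.1091j
aux → i_V1=-0.2685+5.917j

0.2423+0.1091j V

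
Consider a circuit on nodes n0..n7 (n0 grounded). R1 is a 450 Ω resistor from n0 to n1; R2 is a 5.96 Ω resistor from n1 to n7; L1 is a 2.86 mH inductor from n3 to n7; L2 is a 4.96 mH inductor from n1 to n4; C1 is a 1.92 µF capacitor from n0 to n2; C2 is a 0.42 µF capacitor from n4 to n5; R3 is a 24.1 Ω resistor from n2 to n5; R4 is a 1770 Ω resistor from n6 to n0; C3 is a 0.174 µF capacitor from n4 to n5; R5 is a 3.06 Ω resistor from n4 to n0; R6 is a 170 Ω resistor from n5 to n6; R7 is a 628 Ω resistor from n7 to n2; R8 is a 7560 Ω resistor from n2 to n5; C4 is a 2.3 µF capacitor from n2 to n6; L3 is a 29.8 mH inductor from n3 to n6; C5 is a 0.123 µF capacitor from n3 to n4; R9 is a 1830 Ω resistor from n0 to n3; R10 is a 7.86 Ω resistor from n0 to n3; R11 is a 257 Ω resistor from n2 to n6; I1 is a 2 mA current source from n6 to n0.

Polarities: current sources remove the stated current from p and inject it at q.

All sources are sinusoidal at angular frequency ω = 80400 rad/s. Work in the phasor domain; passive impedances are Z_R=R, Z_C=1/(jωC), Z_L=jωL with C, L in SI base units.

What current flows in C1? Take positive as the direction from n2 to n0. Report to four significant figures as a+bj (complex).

Apply KCL at each of the 7 non-ground nodes and solve the resulting linear system.
Node n1: branches {R1, R2, L2} → V_1 = -0.002227+0.001105j
Node n2: branches {C1, R3, R7, R8, C4, R11} → V_2 = -0.001822+0.01107j
Node n3: branches {L1, L3, C5, R9, R10} → V_3 = 4.754e-05+1.431e-05j
Node n4: branches {L2, C2, C3, R5, C5} → V_4 = -0.0008899+0.0008098j
Node n5: branches {C2, R3, C3, R6, R8} → V_5 = 0.004387+0.007080j
Node n6: branches {R4, R6, C4, L3, R11, I1} → V_6 = -0.002582+0.02169j
Node n7: branches {R2, L1, R7} → V_7 = -0.002252+0.001140j

-0.001709-0.0002812j A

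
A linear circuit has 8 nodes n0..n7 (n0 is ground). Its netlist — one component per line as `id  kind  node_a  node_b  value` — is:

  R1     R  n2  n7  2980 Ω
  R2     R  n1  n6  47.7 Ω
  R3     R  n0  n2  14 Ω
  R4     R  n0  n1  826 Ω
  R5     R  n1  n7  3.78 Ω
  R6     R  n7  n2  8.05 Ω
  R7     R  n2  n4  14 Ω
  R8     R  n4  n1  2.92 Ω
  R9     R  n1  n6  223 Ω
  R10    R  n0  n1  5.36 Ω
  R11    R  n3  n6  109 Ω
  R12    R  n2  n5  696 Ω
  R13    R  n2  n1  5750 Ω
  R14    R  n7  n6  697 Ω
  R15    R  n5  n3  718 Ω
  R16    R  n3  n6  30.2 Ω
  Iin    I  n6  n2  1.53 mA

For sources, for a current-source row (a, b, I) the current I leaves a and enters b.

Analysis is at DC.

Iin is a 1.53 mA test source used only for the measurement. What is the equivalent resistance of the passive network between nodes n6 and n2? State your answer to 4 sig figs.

R_eq = 40.94 Ω

Element admittances at DC:
  Y(R1) = 0.0003356 S between n2,n7
  Y(R2) = 0.02096 S between n1,n6
  Y(R3) = 0.07143 S between n0,n2
  Y(R4) = 0.001211 S between n0,n1
  Y(R5) = 0.2646 S between n1,n7
  Y(R6) = 0.1242 S between n7,n2
  Y(R7) = 0.07143 S between n2,n4
  Y(R8) = 0.3425 S between n4,n1
  Y(R9) = 0.004484 S between n1,n6
  Y(R10) = 0.1866 S between n0,n1
  Y(R11) = 0.009174 S between n3,n6
  Y(R12) = 0.001437 S between n2,n5
  Y(R13) = 0.0001739 S between n2,n1
  Y(R14) = 0.001435 S between n7,n6
  Y(R15) = 0.001393 S between n5,n3
  Y(R16) = 0.03311 S between n3,n6
  Iin: injects 0.00153 A into n2 (from n6)
Assemble and solve the 7×7 MNA system:
  V(n1)=-0.002056  V(n2)=0.005405  V(n3)=-0.05620  V(n4)=-0.0007684  V(n5)=-0.02492  V(n6)=-0.05723  V(n7)=0.0001209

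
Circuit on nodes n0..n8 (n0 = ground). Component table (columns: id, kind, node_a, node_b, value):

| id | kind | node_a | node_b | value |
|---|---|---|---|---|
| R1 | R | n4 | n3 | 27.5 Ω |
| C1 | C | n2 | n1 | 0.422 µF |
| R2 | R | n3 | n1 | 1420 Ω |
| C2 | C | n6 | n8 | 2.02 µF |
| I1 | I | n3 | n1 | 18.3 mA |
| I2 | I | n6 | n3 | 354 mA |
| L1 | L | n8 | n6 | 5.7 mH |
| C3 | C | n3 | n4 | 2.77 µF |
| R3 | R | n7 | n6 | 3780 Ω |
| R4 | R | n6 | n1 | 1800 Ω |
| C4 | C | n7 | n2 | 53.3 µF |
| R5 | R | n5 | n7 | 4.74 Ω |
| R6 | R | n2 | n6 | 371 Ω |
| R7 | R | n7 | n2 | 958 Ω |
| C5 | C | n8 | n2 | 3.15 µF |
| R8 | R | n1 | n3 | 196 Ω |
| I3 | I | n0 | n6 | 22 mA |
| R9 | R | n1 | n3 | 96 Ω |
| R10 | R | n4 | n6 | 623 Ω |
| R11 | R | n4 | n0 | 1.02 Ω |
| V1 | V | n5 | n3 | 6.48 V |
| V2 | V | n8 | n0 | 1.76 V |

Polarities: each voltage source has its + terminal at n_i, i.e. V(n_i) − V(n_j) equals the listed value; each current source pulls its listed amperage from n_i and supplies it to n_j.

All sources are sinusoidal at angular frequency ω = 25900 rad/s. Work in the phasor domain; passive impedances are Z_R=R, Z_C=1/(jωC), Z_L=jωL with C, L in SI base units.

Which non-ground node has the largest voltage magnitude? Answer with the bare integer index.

6

MNA unknowns: 8 node voltages V₁..V_8 plus 2 source currents (V1, V2)
R1: Y=0.03636+0.000j on G[4,3]
C1: Y=0.000+0.01093j on G[2,1]
R2: Y=0.0007042+0.000j on G[3,1]
C2: Y=0.000+0.05232j on G[6,8]
I1: z[3]−=0.0183, z[1]+=0.0183
I2: z[6]−=0.354, z[3]+=0.354
L1: Y=0.000-0.006774j on G[8,6]
C3: Y=0.000+0.07174j on G[3,4]
R3: Y=0.0002646+0.000j on G[7,6]
R4: Y=0.0005556+0.000j on G[6,1]
C4: Y=0.000+1.380j on G[7,2]
R5: Y=0.2110+0.000j on G[5,7]
R6: Y=0.002695+0.000j on G[2,6]
R7: Y=0.001044+0.000j on G[7,2]
C5: Y=0.000+0.08158j on G[8,2]
R8: Y=0.005102+0.000j on G[1,3]
I3: z[0]−=0.022, z[6]+=0.022
R9: Y=0.01042+0.000j on G[1,3]
R10: Y=0.001605+0.000j on G[4,6]
R11: Y=0.9804+0.000j on G[4,0]
V1: row V5−V3=6.48, i_V1 at 5,3
V2: row V8−V0=1.76, i_V2 at 8,0
solve → V1=1.770-0.4107j, V2=4.064-2.886j, V3=-0.9906-2.212j, V4=0.1115-0.1455j, V5=5.489-2.212j, V6=0.7646+7.085j, V7=4.199-3.082j, V8=1.760+0.000j
aux → i_V1=-0.2723-0.1835j, i_V2=-0.08727+0.1426j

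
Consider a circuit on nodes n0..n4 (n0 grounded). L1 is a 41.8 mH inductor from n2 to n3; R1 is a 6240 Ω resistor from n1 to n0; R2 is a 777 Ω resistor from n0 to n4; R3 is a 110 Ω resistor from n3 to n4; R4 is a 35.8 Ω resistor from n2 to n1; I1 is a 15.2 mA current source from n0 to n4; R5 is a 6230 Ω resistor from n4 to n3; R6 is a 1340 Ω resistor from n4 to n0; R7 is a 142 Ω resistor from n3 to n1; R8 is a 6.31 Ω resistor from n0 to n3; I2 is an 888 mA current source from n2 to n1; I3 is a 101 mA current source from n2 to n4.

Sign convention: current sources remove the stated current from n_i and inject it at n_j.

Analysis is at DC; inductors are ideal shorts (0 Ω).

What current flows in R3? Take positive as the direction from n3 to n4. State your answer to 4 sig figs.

Element admittances at DC:
  L1: short n2↔n3 (DC inductor)
  Y(R1) = 0.0001603 S between n1,n0
  Y(R2) = 0.001287 S between n0,n4
  Y(R3) = 0.009091 S between n3,n4
  Y(R4) = 0.02793 S between n2,n1
  I1: injects 0.0152 A into n4 (from n0)
  Y(R5) = 0.0001605 S between n4,n3
  Y(R6) = 0.0007463 S between n4,n0
  Y(R7) = 0.007042 S between n3,n1
  Y(R8) = 0.1585 S between n0,n3
  I2: injects 0.888 A into n1 (from n2)
  I3: injects 0.101 A into n4 (from n2)
Assemble and solve the 5×5 MNA system:
  V(n1)=25.21  V(n2)=-0.06105  V(n3)=-0.06105  V(n4)=10.25
  i(L1)=-0.2830

-0.09371 A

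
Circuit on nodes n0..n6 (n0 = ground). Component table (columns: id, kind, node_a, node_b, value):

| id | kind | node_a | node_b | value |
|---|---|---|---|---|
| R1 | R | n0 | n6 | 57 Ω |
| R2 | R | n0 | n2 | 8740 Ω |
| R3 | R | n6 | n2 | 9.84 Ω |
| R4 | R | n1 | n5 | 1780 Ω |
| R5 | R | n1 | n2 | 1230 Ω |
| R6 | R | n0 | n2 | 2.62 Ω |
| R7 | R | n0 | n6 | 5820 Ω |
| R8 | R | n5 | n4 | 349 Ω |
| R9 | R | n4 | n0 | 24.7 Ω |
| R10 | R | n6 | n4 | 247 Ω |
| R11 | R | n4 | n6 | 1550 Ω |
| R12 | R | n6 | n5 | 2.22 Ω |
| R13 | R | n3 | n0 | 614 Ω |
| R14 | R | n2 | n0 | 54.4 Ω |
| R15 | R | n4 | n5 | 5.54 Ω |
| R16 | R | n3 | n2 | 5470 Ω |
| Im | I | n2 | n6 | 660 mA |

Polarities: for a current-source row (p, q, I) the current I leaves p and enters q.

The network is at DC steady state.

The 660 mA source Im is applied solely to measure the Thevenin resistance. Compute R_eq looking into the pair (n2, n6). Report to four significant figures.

R_eq = 6.874 Ω

MNA unknowns: 6 node voltages V₁..V_6
R1: Y=0.01754 on G[0,6]
R2: Y=0.0001144 on G[0,2]
R3: Y=0.1016 on G[6,2]
R4: Y=0.0005618 on G[1,5]
R5: Y=0.0008130 on G[1,2]
R6: Y=0.3817 on G[0,2]
R7: Y=0.0001718 on G[0,6]
R8: Y=0.002865 on G[5,4]
R9: Y=0.04049 on G[4,0]
R10: Y=0.004049 on G[6,4]
R11: Y=0.0006452 on G[4,6]
R12: Y=0.4505 on G[6,5]
R13: Y=0.001629 on G[3,0]
R14: Y=0.01838 on G[2,0]
R15: Y=0.1805 on G[4,5]
R16: Y=0.0001828 on G[3,2]
Im: z[2]−=0.66, z[6]+=0.66
solve → V1=1.249, V2=-0.4933, V3=-0.04979, V4=3.109, V5=3.771, V6=4.044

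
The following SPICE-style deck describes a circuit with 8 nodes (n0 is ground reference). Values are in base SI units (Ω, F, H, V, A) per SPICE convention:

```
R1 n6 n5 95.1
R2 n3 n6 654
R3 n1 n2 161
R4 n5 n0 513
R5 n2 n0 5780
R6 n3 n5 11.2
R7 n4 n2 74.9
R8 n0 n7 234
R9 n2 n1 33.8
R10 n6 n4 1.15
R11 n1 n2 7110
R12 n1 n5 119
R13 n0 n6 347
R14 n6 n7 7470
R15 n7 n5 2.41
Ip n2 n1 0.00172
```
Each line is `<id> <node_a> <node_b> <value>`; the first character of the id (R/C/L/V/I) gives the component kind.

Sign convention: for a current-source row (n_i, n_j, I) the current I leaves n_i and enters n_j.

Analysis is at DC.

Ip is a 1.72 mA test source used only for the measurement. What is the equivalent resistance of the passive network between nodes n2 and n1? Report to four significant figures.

MNA unknowns: 7 node voltages V₁..V_7
R1: Y=0.01052 on G[6,5]
R2: Y=0.001529 on G[3,6]
R3: Y=0.006211 on G[1,2]
R4: Y=0.001949 on G[5,0]
R5: Y=0.0001730 on G[2,0]
R6: Y=0.08929 on G[3,5]
R7: Y=0.01335 on G[4,2]
R8: Y=0.004274 on G[0,7]
R9: Y=0.02959 on G[2,1]
R10: Y=0.8696 on G[6,4]
R11: Y=0.0001406 on G[1,2]
R12: Y=0.008403 on G[1,5]
R13: Y=0.002882 on G[0,6]
R14: Y=0.0001339 on G[6,7]
R15: Y=0.4149 on G[7,5]
Ip: z[2]−=0.00172, z[1]+=0.00172
solve → V1=0.02359, V2=-0.01969, V3=0.003836, V4=-0.007637, V5=0.004029, V6=-0.007451, V7=0.003984

R_eq = 25.17 Ω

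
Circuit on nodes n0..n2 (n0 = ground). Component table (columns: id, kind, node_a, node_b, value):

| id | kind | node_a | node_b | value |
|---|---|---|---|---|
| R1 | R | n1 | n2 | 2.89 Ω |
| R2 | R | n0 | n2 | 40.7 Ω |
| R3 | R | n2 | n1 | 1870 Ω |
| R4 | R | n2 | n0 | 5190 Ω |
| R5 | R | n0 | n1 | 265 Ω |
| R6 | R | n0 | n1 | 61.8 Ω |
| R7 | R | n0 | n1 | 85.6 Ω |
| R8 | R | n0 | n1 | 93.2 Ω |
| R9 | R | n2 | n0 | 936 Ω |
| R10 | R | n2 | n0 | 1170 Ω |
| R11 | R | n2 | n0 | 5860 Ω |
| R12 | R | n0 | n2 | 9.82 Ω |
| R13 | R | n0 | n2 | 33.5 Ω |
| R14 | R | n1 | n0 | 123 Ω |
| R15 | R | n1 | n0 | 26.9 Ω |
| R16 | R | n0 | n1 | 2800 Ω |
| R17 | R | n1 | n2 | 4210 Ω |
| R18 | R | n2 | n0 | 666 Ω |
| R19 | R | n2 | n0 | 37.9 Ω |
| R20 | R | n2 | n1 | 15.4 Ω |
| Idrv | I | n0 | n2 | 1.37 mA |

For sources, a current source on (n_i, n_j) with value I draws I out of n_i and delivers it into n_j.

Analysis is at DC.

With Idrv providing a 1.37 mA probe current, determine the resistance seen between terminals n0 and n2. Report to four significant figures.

MNA unknowns: 2 node voltages V₁..V_2
R1: Y=0.3460 on G[1,2]
R2: Y=0.02457 on G[0,2]
R3: Y=0.0005348 on G[2,1]
R4: Y=0.0001927 on G[2,0]
R5: Y=0.003774 on G[0,1]
R6: Y=0.01618 on G[0,1]
R7: Y=0.01168 on G[0,1]
R8: Y=0.01073 on G[0,1]
R9: Y=0.001068 on G[2,0]
R10: Y=0.0008547 on G[2,0]
R11: Y=0.0001706 on G[2,0]
R12: Y=0.1018 on G[0,2]
R13: Y=0.02985 on G[0,2]
R14: Y=0.008130 on G[1,0]
R15: Y=0.03717 on G[1,0]
R16: Y=0.0003571 on G[0,1]
R17: Y=0.0002375 on G[1,2]
R18: Y=0.001502 on G[2,0]
R19: Y=0.02639 on G[2,0]
R20: Y=0.06494 on G[2,1]
Idrv: z[0]−=0.00137, z[2]+=0.00137
solve → V1=0.004359, V2=0.005291

R_eq = 3.862 Ω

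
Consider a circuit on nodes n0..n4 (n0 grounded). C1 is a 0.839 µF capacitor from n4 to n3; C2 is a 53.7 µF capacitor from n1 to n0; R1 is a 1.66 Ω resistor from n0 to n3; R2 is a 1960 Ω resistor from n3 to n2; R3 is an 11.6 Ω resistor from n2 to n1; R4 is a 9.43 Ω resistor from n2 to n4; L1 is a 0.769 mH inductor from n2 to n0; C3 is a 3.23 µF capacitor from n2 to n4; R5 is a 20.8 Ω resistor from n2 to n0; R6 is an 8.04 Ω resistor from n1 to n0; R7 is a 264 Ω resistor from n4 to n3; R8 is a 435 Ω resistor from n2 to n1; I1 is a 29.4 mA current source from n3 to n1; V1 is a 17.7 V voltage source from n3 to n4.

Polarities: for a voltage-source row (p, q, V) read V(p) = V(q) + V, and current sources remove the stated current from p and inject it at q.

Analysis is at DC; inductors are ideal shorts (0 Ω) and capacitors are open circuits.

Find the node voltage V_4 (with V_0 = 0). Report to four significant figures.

-15.09 V

Element admittances at DC:
  Y(C1) = 0.000 S between n4,n3
  Y(C2) = 0.000 S between n1,n0
  Y(R1) = 0.6024 S between n0,n3
  Y(R2) = 0.0005102 S between n3,n2
  Y(R3) = 0.08621 S between n2,n1
  Y(R4) = 0.1060 S between n2,n4
  L1: short n2↔n0 (DC inductor)
  Y(C3) = 0.000 S between n2,n4
  Y(R5) = 0.04808 S between n2,n0
  Y(R6) = 0.1244 S between n1,n0
  Y(R7) = 0.003788 S between n4,n3
  Y(R8) = 0.002299 S between n2,n1
  I1: injects 0.0294 A into n1 (from n3)
  V1: constraint V(n3)−V(n4) = 17.7
Assemble and solve the 6×6 MNA system:
  V(n1)=0.1381  V(n2)=0.000  V(n3)=2.606  V(n4)=-15.09
  i(L1)=-1.587  i(V1)=-1.668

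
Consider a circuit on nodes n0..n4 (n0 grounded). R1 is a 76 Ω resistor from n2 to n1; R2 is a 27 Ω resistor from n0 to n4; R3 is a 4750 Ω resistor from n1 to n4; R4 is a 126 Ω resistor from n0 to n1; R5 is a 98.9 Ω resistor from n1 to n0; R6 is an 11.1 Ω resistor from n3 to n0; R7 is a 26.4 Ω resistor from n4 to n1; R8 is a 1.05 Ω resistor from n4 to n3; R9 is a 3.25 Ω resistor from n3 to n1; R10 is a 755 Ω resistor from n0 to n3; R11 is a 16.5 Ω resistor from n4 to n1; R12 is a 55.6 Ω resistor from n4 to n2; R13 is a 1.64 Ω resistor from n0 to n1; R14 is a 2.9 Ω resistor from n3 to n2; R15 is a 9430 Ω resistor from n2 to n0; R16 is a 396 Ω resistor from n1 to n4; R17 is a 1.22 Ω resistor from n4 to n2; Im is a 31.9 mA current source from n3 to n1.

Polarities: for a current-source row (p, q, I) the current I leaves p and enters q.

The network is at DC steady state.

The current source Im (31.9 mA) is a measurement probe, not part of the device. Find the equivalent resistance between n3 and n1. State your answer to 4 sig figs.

MNA unknowns: 4 node voltages V₁..V_4
R1: Y=0.01316 on G[2,1]
R2: Y=0.03704 on G[0,4]
R3: Y=0.0002105 on G[1,4]
R4: Y=0.007937 on G[0,1]
R5: Y=0.01011 on G[1,0]
R6: Y=0.09009 on G[3,0]
R7: Y=0.03788 on G[4,1]
R8: Y=0.9524 on G[4,3]
R9: Y=0.3077 on G[3,1]
R10: Y=0.001325 on G[0,3]
R11: Y=0.06061 on G[4,1]
R12: Y=0.01799 on G[4,2]
R13: Y=0.6098 on G[0,1]
R14: Y=0.3448 on G[3,2]
R15: Y=0.0001060 on G[2,0]
R16: Y=0.002525 on G[1,4]
R17: Y=0.8197 on G[4,2]
Im: z[3]−=0.0319, z[1]+=0.0319
solve → V1=0.01023, V2=-0.04659, V3=-0.05186, V4=-0.04531

R_eq = 1.947 Ω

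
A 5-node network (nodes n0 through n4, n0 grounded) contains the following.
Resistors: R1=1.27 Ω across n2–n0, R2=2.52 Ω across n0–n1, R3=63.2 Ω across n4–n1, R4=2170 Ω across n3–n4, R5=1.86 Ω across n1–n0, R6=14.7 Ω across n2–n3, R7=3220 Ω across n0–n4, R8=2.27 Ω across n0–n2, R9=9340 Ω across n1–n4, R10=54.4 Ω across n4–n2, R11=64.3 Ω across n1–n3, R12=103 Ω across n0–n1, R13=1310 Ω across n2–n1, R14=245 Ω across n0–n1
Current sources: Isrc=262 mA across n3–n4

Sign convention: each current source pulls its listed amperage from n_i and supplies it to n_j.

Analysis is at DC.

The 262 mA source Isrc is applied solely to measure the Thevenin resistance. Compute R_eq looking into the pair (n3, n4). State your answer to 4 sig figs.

Element admittances at DC:
  Y(R1) = 0.7874 S between n2,n0
  Y(R2) = 0.3968 S between n0,n1
  Y(R3) = 0.01582 S between n4,n1
  Y(R4) = 0.0004608 S between n3,n4
  Y(R5) = 0.5376 S between n1,n0
  Y(R6) = 0.06803 S between n2,n3
  Y(R7) = 0.0003106 S between n0,n4
  Y(R8) = 0.4405 S between n0,n2
  Y(R9) = 0.0001071 S between n1,n4
  Y(R10) = 0.01838 S between n4,n2
  Y(R11) = 0.01555 S between n1,n3
  Y(R12) = 0.009709 S between n0,n1
  Y(R13) = 0.0007634 S between n2,n1
  Y(R14) = 0.004082 S between n0,n1
  Isrc: injects 0.262 A into n4 (from n3)
Assemble and solve the 4×4 MNA system:
  V(n1)=0.07134  V(n2)=-0.05697  V(n3)=-3.110  V(n4)=7.430

R_eq = 40.23 Ω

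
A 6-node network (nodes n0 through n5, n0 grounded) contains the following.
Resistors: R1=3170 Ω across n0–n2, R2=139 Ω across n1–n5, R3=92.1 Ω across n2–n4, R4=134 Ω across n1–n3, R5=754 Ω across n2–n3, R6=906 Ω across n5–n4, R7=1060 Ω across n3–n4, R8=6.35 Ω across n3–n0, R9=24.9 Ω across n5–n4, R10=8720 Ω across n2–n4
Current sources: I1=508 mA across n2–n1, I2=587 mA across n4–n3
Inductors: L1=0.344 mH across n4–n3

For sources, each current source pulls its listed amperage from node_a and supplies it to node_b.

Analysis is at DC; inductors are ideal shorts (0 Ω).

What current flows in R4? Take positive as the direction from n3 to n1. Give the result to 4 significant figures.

-0.2790 A

MNA unknowns: 5 node voltages V₁..V_5 plus 1 source current (L1)
R1: Y=0.0003155 on G[0,2]
R2: Y=0.007194 on G[1,5]
I1: z[2]−=0.508, z[1]+=0.508
R3: Y=0.01086 on G[2,4]
R4: Y=0.007463 on G[1,3]
R5: Y=0.001326 on G[2,3]
R6: Y=0.001104 on G[5,4]
R7: Y=0.0009434 on G[3,4]
R8: Y=0.1575 on G[3,0]
L1: row V4−V3=0, i_L1 at 4,3
R9: Y=0.04016 on G[5,4]
R10: Y=0.0001147 on G[2,4]
I2: z[4]−=0.587, z[3]+=0.587
solve → V1=37.46, V2=-40.19, V3=0.08051, V4=0.08051, V5=5.631
aux → i_L1=-0.7999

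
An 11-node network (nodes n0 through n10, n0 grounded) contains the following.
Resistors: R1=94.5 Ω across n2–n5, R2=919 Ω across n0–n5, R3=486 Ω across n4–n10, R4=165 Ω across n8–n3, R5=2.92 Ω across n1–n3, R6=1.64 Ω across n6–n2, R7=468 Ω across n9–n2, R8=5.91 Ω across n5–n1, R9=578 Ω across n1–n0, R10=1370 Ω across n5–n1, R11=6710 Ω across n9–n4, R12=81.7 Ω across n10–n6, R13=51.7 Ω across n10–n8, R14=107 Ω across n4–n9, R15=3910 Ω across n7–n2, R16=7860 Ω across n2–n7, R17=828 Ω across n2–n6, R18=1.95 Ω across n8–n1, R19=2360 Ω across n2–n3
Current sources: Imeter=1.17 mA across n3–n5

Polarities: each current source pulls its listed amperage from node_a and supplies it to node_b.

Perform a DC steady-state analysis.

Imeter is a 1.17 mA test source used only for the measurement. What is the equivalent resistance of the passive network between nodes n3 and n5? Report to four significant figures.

R_eq = 8.565 Ω

MNA unknowns: 10 node voltages V₁..V_10
R1: Y=0.01058 on G[2,5]
R2: Y=0.001088 on G[0,5]
R3: Y=0.002058 on G[4,10]
R4: Y=0.006061 on G[8,3]
R5: Y=0.3425 on G[1,3]
R6: Y=0.6098 on G[6,2]
R7: Y=0.002137 on G[9,2]
R8: Y=0.1692 on G[5,1]
R9: Y=0.001730 on G[1,0]
R10: Y=0.0007299 on G[5,1]
R11: Y=0.0001490 on G[9,4]
R12: Y=0.01224 on G[10,6]
R13: Y=0.01934 on G[10,8]
R14: Y=0.009346 on G[4,9]
R15: Y=0.0002558 on G[7,2]
R16: Y=0.0001272 on G[2,7]
R17: Y=0.001208 on G[2,6]
R18: Y=0.5128 on G[8,1]
R19: Y=0.0004237 on G[2,3]
Imeter: z[3]−=0.00117, z[5]+=0.00117
solve → V1=-0.002577, V2=0.001119, V3=-0.005925, V4=-7.443e-05, V5=0.004097, V6=0.001075, V7=0.001119, V8=-0.002561, V9=0.0001447, V10=-0.001086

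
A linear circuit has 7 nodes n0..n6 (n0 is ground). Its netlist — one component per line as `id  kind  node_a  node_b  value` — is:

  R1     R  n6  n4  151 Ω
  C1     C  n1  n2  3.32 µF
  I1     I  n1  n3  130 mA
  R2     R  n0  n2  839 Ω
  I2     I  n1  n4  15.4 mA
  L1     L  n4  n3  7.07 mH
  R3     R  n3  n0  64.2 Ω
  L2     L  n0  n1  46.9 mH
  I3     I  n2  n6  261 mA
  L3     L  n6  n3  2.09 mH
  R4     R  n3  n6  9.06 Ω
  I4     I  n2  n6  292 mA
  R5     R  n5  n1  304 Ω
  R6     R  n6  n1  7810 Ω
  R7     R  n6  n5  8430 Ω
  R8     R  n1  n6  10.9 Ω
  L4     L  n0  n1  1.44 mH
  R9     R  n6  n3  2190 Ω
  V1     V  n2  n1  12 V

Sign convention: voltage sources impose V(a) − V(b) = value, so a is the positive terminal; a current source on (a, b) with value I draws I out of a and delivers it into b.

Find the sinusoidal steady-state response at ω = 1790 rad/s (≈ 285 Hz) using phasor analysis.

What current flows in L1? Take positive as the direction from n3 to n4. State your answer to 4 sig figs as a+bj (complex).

Apply KCL at each of the 6 non-ground nodes and solve the resulting linear system.
Node n1: branches {C1, I1, I2, L2, R5, R6, R8, L4, V1} → V_1 = -0.005969-0.2904j
Node n2: branches {C1, R2, I3, I4, V1} → V_2 = 11.99-0.2904j
Node n3: branches {I1, L1, R3, L3, R4, R9} → V_3 = 6.537-0.1310j
Node n4: branches {R1, I2, L1} → V_4 = 6.564+0.05679j
Node n5: branches {R5, R7} → V_5 = 0.2198-0.2896j
Node n6: branches {R1, I3, L3, R4, I4, R6, R7, R8, R9} → V_6 = 6.480-0.2682j
Source currents: i(V1)=-0.5673-0.07097j

-0.01484+0.002152j A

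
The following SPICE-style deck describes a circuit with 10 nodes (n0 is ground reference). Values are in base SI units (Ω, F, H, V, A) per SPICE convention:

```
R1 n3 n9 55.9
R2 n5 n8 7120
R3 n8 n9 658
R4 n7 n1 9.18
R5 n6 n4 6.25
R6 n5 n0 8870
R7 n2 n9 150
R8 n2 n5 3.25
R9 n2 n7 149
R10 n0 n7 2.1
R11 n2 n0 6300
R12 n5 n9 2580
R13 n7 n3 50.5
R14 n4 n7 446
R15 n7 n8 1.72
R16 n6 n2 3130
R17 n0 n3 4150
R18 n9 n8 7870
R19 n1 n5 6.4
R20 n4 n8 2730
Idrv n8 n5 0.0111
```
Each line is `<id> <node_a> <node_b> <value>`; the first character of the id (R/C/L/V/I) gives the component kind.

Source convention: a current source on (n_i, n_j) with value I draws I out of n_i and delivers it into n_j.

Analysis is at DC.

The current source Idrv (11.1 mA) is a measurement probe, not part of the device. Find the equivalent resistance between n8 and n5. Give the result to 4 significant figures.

R_eq = 14.92 Ω

MNA unknowns: 9 node voltages V₁..V_9
R1: Y=0.01789 on G[3,9]
R2: Y=0.0001404 on G[5,8]
R3: Y=0.001520 on G[8,9]
R4: Y=0.1089 on G[7,1]
R5: Y=0.1600 on G[6,4]
R6: Y=0.0001127 on G[5,0]
R7: Y=0.006667 on G[2,9]
R8: Y=0.3077 on G[2,5]
R9: Y=0.006711 on G[2,7]
R10: Y=0.4762 on G[0,7]
R11: Y=0.0001587 on G[2,0]
R12: Y=0.0003876 on G[5,9]
R13: Y=0.01980 on G[7,3]
R14: Y=0.002242 on G[4,7]
R15: Y=0.5814 on G[7,8]
R16: Y=0.0003195 on G[6,2]
R17: Y=0.0002410 on G[0,3]
R18: Y=0.0001271 on G[9,8]
R19: Y=0.1562 on G[1,5]
R20: Y=0.0003663 on G[4,8]
Idrv: z[8]−=0.0111, z[5]+=0.0111
solve → V1=0.08640, V2=0.1415, V3=0.02510, V4=0.01297, V5=0.1467, V6=0.01323, V7=-9.460e-05, V8=-0.01892, V9=0.05333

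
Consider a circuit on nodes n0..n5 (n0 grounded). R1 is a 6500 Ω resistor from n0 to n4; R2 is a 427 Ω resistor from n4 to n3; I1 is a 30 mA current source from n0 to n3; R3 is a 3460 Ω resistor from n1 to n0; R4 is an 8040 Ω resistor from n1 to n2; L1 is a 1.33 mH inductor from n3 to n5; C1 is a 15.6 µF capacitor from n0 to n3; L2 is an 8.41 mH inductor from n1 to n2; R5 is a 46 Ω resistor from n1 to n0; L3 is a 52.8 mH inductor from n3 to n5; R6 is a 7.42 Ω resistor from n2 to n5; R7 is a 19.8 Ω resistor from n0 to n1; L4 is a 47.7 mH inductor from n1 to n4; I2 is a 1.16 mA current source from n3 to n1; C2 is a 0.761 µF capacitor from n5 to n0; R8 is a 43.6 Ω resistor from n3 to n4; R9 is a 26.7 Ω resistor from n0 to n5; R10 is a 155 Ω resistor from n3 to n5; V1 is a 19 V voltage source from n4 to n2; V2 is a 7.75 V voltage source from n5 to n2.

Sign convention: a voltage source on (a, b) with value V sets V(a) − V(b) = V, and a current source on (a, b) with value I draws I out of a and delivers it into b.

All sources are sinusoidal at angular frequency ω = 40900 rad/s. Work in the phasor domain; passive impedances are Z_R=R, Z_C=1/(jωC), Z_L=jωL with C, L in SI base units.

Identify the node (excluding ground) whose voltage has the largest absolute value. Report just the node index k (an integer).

Element admittances at ω=40900 rad/s:
  Y(R1) = 0.0001538+0.000j S between n0,n4
  Y(R2) = 0.002342+0.000j S between n4,n3
  I1: injects 0.03 A into n3 (from n0)
  Y(R3) = 0.0002890+0.000j S between n1,n0
  Y(R4) = 0.0001244+0.000j S between n1,n2
  Y(L1) = 0.000-0.01838j S between n3,n5
  Y(C1) = 0.000+0.6380j S between n0,n3
  Y(L2) = 0.000-0.002907j S between n1,n2
  Y(R5) = 0.02174+0.000j S between n1,n0
  Y(L3) = 0.000-0.0004631j S between n3,n5
  Y(R6) = 0.1348+0.000j S between n2,n5
  Y(R7) = 0.05051+0.000j S between n0,n1
  Y(L4) = 0.000-0.0005126j S between n1,n4
  I2: injects 0.00116 A into n1 (from n3)
  Y(C2) = 0.000+0.03112j S between n5,n0
  Y(R8) = 0.02294+0.000j S between n3,n4
  Y(R9) = 0.03745+0.000j S between n0,n5
  Y(R10) = 0.006452+0.000j S between n3,n5
  V1: constraint V(n4)−V(n2) = 19
  V2: constraint V(n5)−V(n2) = 7.75
Assemble and solve the 7×7 MNA system:
  V(n1)=-0.01907+0.4222j  V(n2)=-11.83+0.1083j  V(n3)=0.1448-0.2925j  V(n4)=7.166+0.1083j  V(n5)=-4.084+0.1083j
  i(V1)=-0.1784-0.006463j  i(V2)=-0.8684+0.04077j

2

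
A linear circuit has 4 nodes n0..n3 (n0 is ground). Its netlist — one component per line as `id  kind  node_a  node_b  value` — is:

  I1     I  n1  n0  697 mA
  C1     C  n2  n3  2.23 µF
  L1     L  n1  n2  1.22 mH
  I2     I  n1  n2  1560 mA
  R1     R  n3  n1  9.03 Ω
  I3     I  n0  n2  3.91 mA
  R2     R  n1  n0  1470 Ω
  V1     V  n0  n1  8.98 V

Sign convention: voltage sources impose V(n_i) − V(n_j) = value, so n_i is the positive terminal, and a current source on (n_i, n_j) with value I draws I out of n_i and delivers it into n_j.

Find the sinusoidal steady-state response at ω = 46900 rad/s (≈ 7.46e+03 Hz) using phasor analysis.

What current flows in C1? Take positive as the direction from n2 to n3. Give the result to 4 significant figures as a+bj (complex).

1.813+0.3435j A

MNA unknowns: 3 node voltages V₁..V_3 plus 1 source current (V1)
I1: z[1]−=0.697, z[0]+=0.697
C1: Y=0.000+0.1046j on G[2,3]
L1: Y=0.000-0.01748j on G[1,2]
I2: z[1]−=1.56, z[2]+=1.56
R1: Y=0.1107+0.000j on G[3,1]
I3: z[0]−=0.00391, z[2]+=0.00391
R2: Y=0.0006803+0.000j on G[1,0]
V1: row V0−V1=8.98, i_V1 at 0,1
solve → V1=-8.980+0.000j, V2=10.67-14.23j, V3=7.388+3.101j
aux → i_V1=0.6870+0.000j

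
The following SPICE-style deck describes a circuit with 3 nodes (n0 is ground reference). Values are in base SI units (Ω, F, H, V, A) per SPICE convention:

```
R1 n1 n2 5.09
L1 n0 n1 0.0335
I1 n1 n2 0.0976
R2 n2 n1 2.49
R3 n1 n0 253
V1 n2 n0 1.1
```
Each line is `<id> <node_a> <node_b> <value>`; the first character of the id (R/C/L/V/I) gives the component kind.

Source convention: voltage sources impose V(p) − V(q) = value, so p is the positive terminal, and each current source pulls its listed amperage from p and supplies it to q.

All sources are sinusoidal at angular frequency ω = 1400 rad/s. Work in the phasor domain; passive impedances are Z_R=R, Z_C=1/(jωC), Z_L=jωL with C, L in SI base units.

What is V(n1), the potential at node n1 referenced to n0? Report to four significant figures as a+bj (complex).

Element admittances at ω=1400 rad/s:
  Y(R1) = 0.1965+0.000j S between n1,n2
  Y(L1) = 0.000-0.02132j S between n0,n1
  I1: injects 0.0976 A into n2 (from n1)
  Y(R2) = 0.4016+0.000j S between n2,n1
  Y(R3) = 0.003953+0.000j S between n1,n0
  V1: constraint V(n2)−V(n0) = 1.1
Assemble and solve the 3×3 MNA system:
  V(n1)=0.9295+0.03292j  V(n2)=1.100+0.000j
  i(V1)=-0.004376+0.01969j

0.9295+0.03292j V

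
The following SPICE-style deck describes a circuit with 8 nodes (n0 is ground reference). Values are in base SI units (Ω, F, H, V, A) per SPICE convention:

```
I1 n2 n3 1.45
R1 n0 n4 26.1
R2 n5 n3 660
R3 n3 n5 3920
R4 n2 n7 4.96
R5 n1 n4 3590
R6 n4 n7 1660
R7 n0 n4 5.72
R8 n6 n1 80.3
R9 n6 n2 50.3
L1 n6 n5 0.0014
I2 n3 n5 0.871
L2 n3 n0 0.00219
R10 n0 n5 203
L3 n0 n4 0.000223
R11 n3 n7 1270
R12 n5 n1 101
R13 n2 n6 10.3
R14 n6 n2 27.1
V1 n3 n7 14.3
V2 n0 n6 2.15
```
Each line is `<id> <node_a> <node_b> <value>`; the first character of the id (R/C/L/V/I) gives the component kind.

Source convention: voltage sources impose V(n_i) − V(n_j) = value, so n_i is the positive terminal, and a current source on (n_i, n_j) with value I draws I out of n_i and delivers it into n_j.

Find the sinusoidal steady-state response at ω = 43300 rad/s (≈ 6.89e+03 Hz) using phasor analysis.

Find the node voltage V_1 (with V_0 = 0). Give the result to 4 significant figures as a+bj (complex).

9.280+15.45j V

Element admittances at ω=43300 rad/s:
  I1: injects 1.45 A into n3 (from n2)
  Y(R1) = 0.03831+0.000j S between n0,n4
  Y(R2) = 0.001515+0.000j S between n5,n3
  Y(R3) = 0.0002551+0.000j S between n3,n5
  Y(R4) = 0.2016+0.000j S between n2,n7
  Y(R5) = 0.0002786+0.000j S between n1,n4
  Y(R6) = 0.0006024+0.000j S between n4,n7
  Y(R7) = 0.1748+0.000j S between n0,n4
  Y(R8) = 0.01245+0.000j S between n6,n1
  Y(R9) = 0.01988+0.000j S between n6,n2
  Y(L1) = 0.000-0.01650j S between n6,n5
  I2: injects 0.871 A into n5 (from n3)
  Y(L2) = 0.000-0.01055j S between n3,n0
  Y(R10) = 0.004926+0.000j S between n0,n5
  Y(L3) = 0.000-0.1036j S between n0,n4
  Y(R11) = 0.0007874+0.000j S between n3,n7
  Y(R12) = 0.009901+0.000j S between n5,n1
  Y(R13) = 0.09709+0.000j S between n2,n6
  Y(R14) = 0.03690+0.000j S between n6,n2
  V1: constraint V(n3)−V(n7) = 14.3
  V2: constraint V(n0)−V(n6) = 2.15
Assemble and solve the 9×9 MNA system:
  V(n1)=9.280+15.45j  V(n2)=-7.750+1.027j  V(n3)=9.469+1.812j  V(n4)=-0.01112+0.01983j  V(n5)=23.92+35.32j  V(n6)=-2.150+0.000j  V(n7)=-4.831+1.812j
  i(V1)=0.5742+0.1592j  i(V2)=0.1366+0.07952j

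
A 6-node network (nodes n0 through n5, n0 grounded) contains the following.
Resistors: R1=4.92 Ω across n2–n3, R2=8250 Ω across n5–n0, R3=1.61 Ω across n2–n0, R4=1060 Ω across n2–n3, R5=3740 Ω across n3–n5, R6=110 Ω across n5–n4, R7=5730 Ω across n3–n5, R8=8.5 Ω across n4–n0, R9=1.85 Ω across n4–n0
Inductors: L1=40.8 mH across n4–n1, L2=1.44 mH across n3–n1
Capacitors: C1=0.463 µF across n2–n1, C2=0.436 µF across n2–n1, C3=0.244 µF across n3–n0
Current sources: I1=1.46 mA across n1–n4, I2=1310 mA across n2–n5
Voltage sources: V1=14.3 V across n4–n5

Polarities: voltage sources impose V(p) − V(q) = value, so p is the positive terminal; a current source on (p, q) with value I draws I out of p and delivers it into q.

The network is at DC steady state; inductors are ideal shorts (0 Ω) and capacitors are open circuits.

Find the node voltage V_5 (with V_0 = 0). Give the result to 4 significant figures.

-13.08 V

Element admittances at DC:
  Y(R1) = 0.2033 S between n2,n3
  L1: short n4↔n1 (DC inductor)
  Y(R2) = 0.0001212 S between n5,n0
  Y(R3) = 0.6211 S between n2,n0
  Y(R4) = 0.0009434 S between n2,n3
  L2: short n3↔n1 (DC inductor)
  Y(R5) = 0.0002674 S between n3,n5
  Y(R6) = 0.009091 S between n5,n4
  Y(R7) = 0.0001745 S between n3,n5
  Y(C1) = 0.000 S between n2,n1
  I1: injects 0.00146 A into n4 (from n1)
  I2: injects 1.31 A into n5 (from n2)
  Y(R8) = 0.1176 S between n4,n0
  Y(C2) = 0.000 S between n2,n1
  Y(C3) = 0.000 S between n3,n0
  Y(R9) = 0.5405 S between n4,n0
  V1: constraint V(n4)−V(n5) = 14.3
Assemble and solve the 8×8 MNA system:
  V(n1)=1.216  V(n2)=-1.286  V(n3)=1.216  V(n4)=1.216  V(n5)=-13.08
  i(L1)=0.5188  i(L2)=-0.5173  i(V1)=-1.448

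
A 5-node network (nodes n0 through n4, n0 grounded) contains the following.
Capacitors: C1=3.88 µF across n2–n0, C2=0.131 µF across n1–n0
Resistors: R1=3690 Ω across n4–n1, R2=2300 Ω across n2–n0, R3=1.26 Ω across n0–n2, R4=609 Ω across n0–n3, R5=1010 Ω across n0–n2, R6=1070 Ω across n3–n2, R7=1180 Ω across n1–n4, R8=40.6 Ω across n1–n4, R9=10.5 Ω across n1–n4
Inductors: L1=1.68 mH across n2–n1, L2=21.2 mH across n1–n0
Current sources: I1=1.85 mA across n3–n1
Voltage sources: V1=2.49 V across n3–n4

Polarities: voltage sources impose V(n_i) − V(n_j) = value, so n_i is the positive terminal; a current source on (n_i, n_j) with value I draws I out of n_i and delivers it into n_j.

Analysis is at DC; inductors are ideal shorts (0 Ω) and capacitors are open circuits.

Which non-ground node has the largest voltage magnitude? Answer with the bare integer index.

MNA unknowns: 4 node voltages V₁..V_4 plus 3 source currents (L1, L2, V1)
C1: Y=0.000 on G[2,0]
R1: Y=0.0002710 on G[4,1]
R2: Y=0.0004348 on G[2,0]
L1: row V2−V1=0, i_L1 at 2,1
R3: Y=0.7937 on G[0,2]
L2: row V1−V0=0, i_L2 at 1,0
R4: Y=0.001642 on G[0,3]
C2: Y=0.000 on G[1,0]
R5: Y=0.0009901 on G[0,2]
R6: Y=0.0009346 on G[3,2]
R7: Y=0.0008475 on G[1,4]
R8: Y=0.02463 on G[1,4]
R9: Y=0.09524 on G[1,4]
I1: z[3]−=0.00185, z[1]+=0.00185
V1: row V3−V4=2.49, i_V1 at 3,4
solve → V1=0.000, V2=0.000, V3=2.423, V4=-0.06689
aux → i_L1=0.002265, i_L2=-0.003979, i_V1=-0.008093

3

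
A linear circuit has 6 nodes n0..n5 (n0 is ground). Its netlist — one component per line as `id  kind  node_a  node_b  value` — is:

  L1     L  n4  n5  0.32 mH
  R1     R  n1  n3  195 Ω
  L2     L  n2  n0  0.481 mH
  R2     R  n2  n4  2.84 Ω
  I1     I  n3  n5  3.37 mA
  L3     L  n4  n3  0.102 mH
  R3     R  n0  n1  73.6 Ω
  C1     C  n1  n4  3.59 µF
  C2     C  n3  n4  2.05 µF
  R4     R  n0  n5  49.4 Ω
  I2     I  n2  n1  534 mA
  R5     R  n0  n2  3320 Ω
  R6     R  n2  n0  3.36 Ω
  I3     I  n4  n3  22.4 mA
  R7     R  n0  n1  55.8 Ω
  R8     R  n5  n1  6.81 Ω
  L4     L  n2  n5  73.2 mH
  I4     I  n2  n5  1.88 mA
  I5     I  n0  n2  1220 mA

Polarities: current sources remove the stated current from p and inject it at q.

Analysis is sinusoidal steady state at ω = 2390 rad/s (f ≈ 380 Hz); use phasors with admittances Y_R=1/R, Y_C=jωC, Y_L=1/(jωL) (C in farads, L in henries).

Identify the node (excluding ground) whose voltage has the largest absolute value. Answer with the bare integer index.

Apply KCL at each of the 5 non-ground nodes and solve the resulting linear system.
Node n1: branches {R1, R3, C1, I2, R7, R8} → V_1 = 4.178+0.8735j
Node n2: branches {L2, R2, I2, R5, R6, L4, I4, I5} → V_2 = 0.4262+1.069j
Node n3: branches {R1, I1, L3, C2, I3} → V_3 = 1.484+0.9474j
Node n4: branches {L1, R2, L3, C1, C2, I3} → V_4 = 1.484+0.9394j
Node n5: branches {L1, I1, R4, R8, L4, I4} → V_5 = 1.536+1.216j

1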